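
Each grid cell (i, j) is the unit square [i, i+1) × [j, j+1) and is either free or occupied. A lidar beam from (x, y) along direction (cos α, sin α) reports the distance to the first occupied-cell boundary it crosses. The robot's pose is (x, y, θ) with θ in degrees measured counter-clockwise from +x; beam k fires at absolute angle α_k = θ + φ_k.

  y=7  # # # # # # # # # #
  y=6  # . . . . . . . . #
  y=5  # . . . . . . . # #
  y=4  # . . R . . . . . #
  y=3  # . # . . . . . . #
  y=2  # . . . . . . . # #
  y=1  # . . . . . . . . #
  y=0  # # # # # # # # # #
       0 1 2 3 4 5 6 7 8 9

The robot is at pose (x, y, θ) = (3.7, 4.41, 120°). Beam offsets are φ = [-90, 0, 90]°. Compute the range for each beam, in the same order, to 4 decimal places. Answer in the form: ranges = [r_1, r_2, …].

ranges = [5.1800, 2.9907, 0.8200]

beam 1: φ=-90°, α=30°
  d=(0.8660,0.5000)  start (3,4)  tX=0.3464 tY=1.1800  stride 1/|dx|=1.1547 1/|dy|=2.0000
    cross x-line → (4,4), t=0.3464
    cross y-line → (4,5), t=1.1800
    cross x-line → (5,5), t=1.5011
    cross x-line → (6,5), t=2.6558
    cross y-line → (6,6), t=3.1800
    cross x-line → (7,6), t=3.8105
    cross x-line → (8,6), t=4.9652
    cross y-line → (8,7), t=5.1800 (wall)
  → r_1 = 5.1800
beam 2: φ=0°, α=120°
  d=(-0.5000,0.8660)  start (3,4)  tX=1.4000 tY=0.6813  stride 1/|dx|=2.0000 1/|dy|=1.1547
    cross y-line → (3,5), t=0.6813
    cross x-line → (2,5), t=1.4000
    cross y-line → (2,6), t=1.8360
    cross y-line → (2,7), t=2.9907 (wall)
  → r_2 = 2.9907
beam 3: φ=90°, α=210°
  d=(-0.8660,-0.5000)  start (3,4)  tX=0.8083 tY=0.8200  stride 1/|dx|=1.1547 1/|dy|=2.0000
    cross x-line → (2,4), t=0.8083
    cross y-line → (2,3), t=0.8200 (wall)
  → r_3 = 0.8200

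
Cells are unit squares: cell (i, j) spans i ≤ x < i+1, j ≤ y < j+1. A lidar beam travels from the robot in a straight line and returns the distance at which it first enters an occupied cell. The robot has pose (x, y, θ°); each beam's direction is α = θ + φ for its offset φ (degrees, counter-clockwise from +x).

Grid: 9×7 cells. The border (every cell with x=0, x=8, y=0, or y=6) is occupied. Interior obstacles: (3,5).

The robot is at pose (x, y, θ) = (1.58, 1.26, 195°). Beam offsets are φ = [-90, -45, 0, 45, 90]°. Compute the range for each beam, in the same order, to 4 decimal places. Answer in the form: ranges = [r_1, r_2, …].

ranges = [2.2409, 0.6697, 0.6005, 0.3002, 0.2692]

beam 1: φ=-90°, α=105°
  direction (-0.2588, 0.9659); cell (1,1); t to first gridline: x 2.2409, y 0.7661 (then +3.8637 / +1.0353)
    (1,2) via y @ 0.7661
    (1,3) via y @ 1.8014
    (0,3) via x @ 2.2409  # hit
  → r_1 = 2.2409
beam 2: φ=-45°, α=150°
  direction (-0.8660, 0.5000); cell (1,1); t to first gridline: x 0.6697, y 1.4800 (then +1.1547 / +2.0000)
    (0,1) via x @ 0.6697  # hit
  → r_2 = 0.6697
beam 3: φ=0°, α=195°
  direction (-0.9659, -0.2588); cell (1,1); t to first gridline: x 0.6005, y 1.0046 (then +1.0353 / +3.8637)
    (0,1) via x @ 0.6005  # hit
  → r_3 = 0.6005
beam 4: φ=45°, α=240°
  direction (-0.5000, -0.8660); cell (1,1); t to first gridline: x 1.1600, y 0.3002 (then +2.0000 / +1.1547)
    (1,0) via y @ 0.3002  # hit
  → r_4 = 0.3002
beam 5: φ=90°, α=285°
  direction (0.2588, -0.9659); cell (1,1); t to first gridline: x 1.6228, y 0.2692 (then +3.8637 / +1.0353)
    (1,0) via y @ 0.2692  # hit
  → r_5 = 0.2692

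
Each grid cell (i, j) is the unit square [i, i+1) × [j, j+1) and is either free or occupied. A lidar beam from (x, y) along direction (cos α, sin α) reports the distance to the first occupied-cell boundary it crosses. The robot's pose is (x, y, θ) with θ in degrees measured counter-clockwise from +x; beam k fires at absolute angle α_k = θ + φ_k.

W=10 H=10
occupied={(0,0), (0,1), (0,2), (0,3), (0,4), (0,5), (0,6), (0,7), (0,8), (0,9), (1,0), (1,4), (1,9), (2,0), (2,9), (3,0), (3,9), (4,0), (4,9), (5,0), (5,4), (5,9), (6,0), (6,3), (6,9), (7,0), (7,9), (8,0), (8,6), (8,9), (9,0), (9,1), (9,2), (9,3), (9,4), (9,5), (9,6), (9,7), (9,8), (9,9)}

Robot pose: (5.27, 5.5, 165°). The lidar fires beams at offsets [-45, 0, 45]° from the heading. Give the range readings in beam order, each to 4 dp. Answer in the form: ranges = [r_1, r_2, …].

ranges = [4.0415, 4.4206, 4.9306]

beam 1: φ=-45°, α=120°
  dir = (cos 120°, sin 120°) = (-0.5000, 0.8660); from cell (5,5)
  next x-line at t=0.5400, next y-line at t=0.5774; Δt_x=2.0000, Δt_y=1.1547
    x: enter (4,5) at t=0.5400
    y: enter (4,6) at t=0.5774
    y: enter (4,7) at t=1.7321
    x: enter (3,7) at t=2.5400
    y: enter (3,8) at t=2.8868
    y: enter (3,9) at t=4.0415 ← occupied
  → r_1 = 4.0415
beam 2: φ=0°, α=165°
  dir = (cos 165°, sin 165°) = (-0.9659, 0.2588); from cell (5,5)
  next x-line at t=0.2795, next y-line at t=1.9319; Δt_x=1.0353, Δt_y=3.8637
    x: enter (4,5) at t=0.2795
    x: enter (3,5) at t=1.3148
    y: enter (3,6) at t=1.9319
    x: enter (2,6) at t=2.3501
    x: enter (1,6) at t=3.3854
    x: enter (0,6) at t=4.4206 ← occupied
  → r_2 = 4.4206
beam 3: φ=45°, α=210°
  dir = (cos 210°, sin 210°) = (-0.8660, -0.5000); from cell (5,5)
  next x-line at t=0.3118, next y-line at t=1.0000; Δt_x=1.1547, Δt_y=2.0000
    x: enter (4,5) at t=0.3118
    y: enter (4,4) at t=1.0000
    x: enter (3,4) at t=1.4665
    x: enter (2,4) at t=2.6212
    y: enter (2,3) at t=3.0000
    x: enter (1,3) at t=3.7759
    x: enter (0,3) at t=4.9306 ← occupied
  → r_3 = 4.9306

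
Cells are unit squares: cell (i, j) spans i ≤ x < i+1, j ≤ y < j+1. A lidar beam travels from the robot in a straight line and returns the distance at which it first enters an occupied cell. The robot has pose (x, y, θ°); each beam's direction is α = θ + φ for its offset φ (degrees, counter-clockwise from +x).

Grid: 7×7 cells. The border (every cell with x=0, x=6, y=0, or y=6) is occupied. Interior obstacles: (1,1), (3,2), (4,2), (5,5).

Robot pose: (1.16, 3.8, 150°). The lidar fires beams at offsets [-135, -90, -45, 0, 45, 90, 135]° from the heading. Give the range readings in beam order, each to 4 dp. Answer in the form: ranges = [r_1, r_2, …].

beam 1: φ=-135°, α=15°
  dir = (cos 15°, sin 15°) = (0.9659, 0.2588); from cell (1,3)
  next x-line at t=0.8696, next y-line at t=0.7727; Δt_x=1.0353, Δt_y=3.8637
    y: enter (1,4) at t=0.7727
    x: enter (2,4) at t=0.8696
    x: enter (3,4) at t=1.9049
    x: enter (4,4) at t=2.9402
    x: enter (5,4) at t=3.9755
    y: enter (5,5) at t=4.6364 ← occupied
  → r_1 = 4.6364
beam 2: φ=-90°, α=60°
  dir = (cos 60°, sin 60°) = (0.5000, 0.8660); from cell (1,3)
  next x-line at t=1.6800, next y-line at t=0.2309; Δt_x=2.0000, Δt_y=1.1547
    y: enter (1,4) at t=0.2309
    y: enter (1,5) at t=1.3856
    x: enter (2,5) at t=1.6800
    y: enter (2,6) at t=2.5403 ← occupied
  → r_2 = 2.5403
beam 3: φ=-45°, α=105°
  dir = (cos 105°, sin 105°) = (-0.2588, 0.9659); from cell (1,3)
  next x-line at t=0.6182, next y-line at t=0.2071; Δt_x=3.8637, Δt_y=1.0353
    y: enter (1,4) at t=0.2071
    x: enter (0,4) at t=0.6182 ← occupied
  → r_3 = 0.6182
beam 4: φ=0°, α=150°
  dir = (cos 150°, sin 150°) = (-0.8660, 0.5000); from cell (1,3)
  next x-line at t=0.1848, next y-line at t=0.4000; Δt_x=1.1547, Δt_y=2.0000
    x: enter (0,3) at t=0.1848 ← occupied
  → r_4 = 0.1848
beam 5: φ=45°, α=195°
  dir = (cos 195°, sin 195°) = (-0.9659, -0.2588); from cell (1,3)
  next x-line at t=0.1656, next y-line at t=3.0910; Δt_x=1.0353, Δt_y=3.8637
    x: enter (0,3) at t=0.1656 ← occupied
  → r_5 = 0.1656
beam 6: φ=90°, α=240°
  dir = (cos 240°, sin 240°) = (-0.5000, -0.8660); from cell (1,3)
  next x-line at t=0.3200, next y-line at t=0.9238; Δt_x=2.0000, Δt_y=1.1547
    x: enter (0,3) at t=0.3200 ← occupied
  → r_6 = 0.3200
beam 7: φ=135°, α=285°
  dir = (cos 285°, sin 285°) = (0.2588, -0.9659); from cell (1,3)
  next x-line at t=3.2455, next y-line at t=0.8282; Δt_x=3.8637, Δt_y=1.0353
    y: enter (1,2) at t=0.8282
    y: enter (1,1) at t=1.8635 ← occupied
  → r_7 = 1.8635

ranges = [4.6364, 2.5403, 0.6182, 0.1848, 0.1656, 0.3200, 1.8635]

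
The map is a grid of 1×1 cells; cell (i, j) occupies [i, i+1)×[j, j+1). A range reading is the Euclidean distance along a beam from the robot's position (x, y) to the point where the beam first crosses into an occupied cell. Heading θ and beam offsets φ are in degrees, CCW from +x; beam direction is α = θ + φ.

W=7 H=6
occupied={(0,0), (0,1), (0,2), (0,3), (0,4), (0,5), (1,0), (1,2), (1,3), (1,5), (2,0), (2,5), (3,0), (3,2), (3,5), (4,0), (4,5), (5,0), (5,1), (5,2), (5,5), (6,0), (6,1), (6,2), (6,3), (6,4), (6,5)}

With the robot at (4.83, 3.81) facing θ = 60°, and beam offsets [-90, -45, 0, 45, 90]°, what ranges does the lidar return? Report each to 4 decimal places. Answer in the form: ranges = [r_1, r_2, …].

ranges = [1.3510, 1.2113, 1.3741, 1.2320, 2.3800]

beam 1: φ=-90°, α=330°
  dir = (cos 330°, sin 330°) = (0.8660, -0.5000); from cell (4,3)
  next x-line at t=0.1963, next y-line at t=1.6200; Δt_x=1.1547, Δt_y=2.0000
    x: enter (5,3) at t=0.1963
    x: enter (6,3) at t=1.3510 ← occupied
  → r_1 = 1.3510
beam 2: φ=-45°, α=15°
  dir = (cos 15°, sin 15°) = (0.9659, 0.2588); from cell (4,3)
  next x-line at t=0.1760, next y-line at t=0.7341; Δt_x=1.0353, Δt_y=3.8637
    x: enter (5,3) at t=0.1760
    y: enter (5,4) at t=0.7341
    x: enter (6,4) at t=1.2113 ← occupied
  → r_2 = 1.2113
beam 3: φ=0°, α=60°
  dir = (cos 60°, sin 60°) = (0.5000, 0.8660); from cell (4,3)
  next x-line at t=0.3400, next y-line at t=0.2194; Δt_x=2.0000, Δt_y=1.1547
    y: enter (4,4) at t=0.2194
    x: enter (5,4) at t=0.3400
    y: enter (5,5) at t=1.3741 ← occupied
  → r_3 = 1.3741
beam 4: φ=45°, α=105°
  dir = (cos 105°, sin 105°) = (-0.2588, 0.9659); from cell (4,3)
  next x-line at t=3.2069, next y-line at t=0.1967; Δt_x=3.8637, Δt_y=1.0353
    y: enter (4,4) at t=0.1967
    y: enter (4,5) at t=1.2320 ← occupied
  → r_4 = 1.2320
beam 5: φ=90°, α=150°
  dir = (cos 150°, sin 150°) = (-0.8660, 0.5000); from cell (4,3)
  next x-line at t=0.9584, next y-line at t=0.3800; Δt_x=1.1547, Δt_y=2.0000
    y: enter (4,4) at t=0.3800
    x: enter (3,4) at t=0.9584
    x: enter (2,4) at t=2.1131
    y: enter (2,5) at t=2.3800 ← occupied
  → r_5 = 2.3800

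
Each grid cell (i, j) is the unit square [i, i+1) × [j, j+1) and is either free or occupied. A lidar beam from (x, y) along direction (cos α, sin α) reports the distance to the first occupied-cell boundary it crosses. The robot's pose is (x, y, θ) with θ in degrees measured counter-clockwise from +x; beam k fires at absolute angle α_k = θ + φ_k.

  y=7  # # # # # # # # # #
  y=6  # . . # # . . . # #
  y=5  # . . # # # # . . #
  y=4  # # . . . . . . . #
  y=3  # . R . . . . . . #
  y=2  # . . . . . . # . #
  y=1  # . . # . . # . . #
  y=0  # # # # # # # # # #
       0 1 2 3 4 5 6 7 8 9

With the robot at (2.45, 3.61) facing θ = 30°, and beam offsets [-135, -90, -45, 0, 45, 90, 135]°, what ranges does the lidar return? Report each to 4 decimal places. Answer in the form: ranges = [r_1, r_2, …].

beam 1: φ=-135°, α=255°
  direction (-0.2588, -0.9659); cell (2,3); t to first gridline: x 1.7387, y 0.6315 (then +3.8637 / +1.0353)
    (2,2) via y @ 0.6315
    (2,1) via y @ 1.6668
    (1,1) via x @ 1.7387
    (1,0) via y @ 2.7021  # hit
  → r_1 = 2.7021
beam 2: φ=-90°, α=300°
  direction (0.5000, -0.8660); cell (2,3); t to first gridline: x 1.1000, y 0.7044 (then +2.0000 / +1.1547)
    (2,2) via y @ 0.7044
    (3,2) via x @ 1.1000
    (3,1) via y @ 1.8591  # hit
  → r_2 = 1.8591
beam 3: φ=-45°, α=345°
  direction (0.9659, -0.2588); cell (2,3); t to first gridline: x 0.5694, y 2.3569 (then +1.0353 / +3.8637)
    (3,3) via x @ 0.5694
    (4,3) via x @ 1.6047
    (4,2) via y @ 2.3569
    (5,2) via x @ 2.6400
    (6,2) via x @ 3.6752
    (7,2) via x @ 4.7105  # hit
  → r_3 = 4.7105
beam 4: φ=0°, α=30°
  direction (0.8660, 0.5000); cell (2,3); t to first gridline: x 0.6351, y 0.7800 (then +1.1547 / +2.0000)
    (3,3) via x @ 0.6351
    (3,4) via y @ 0.7800
    (4,4) via x @ 1.7898
    (4,5) via y @ 2.7800  # hit
  → r_4 = 2.7800
beam 5: φ=45°, α=75°
  direction (0.2588, 0.9659); cell (2,3); t to first gridline: x 2.1250, y 0.4038 (then +3.8637 / +1.0353)
    (2,4) via y @ 0.4038
    (2,5) via y @ 1.4390
    (3,5) via x @ 2.1250  # hit
  → r_5 = 2.1250
beam 6: φ=90°, α=120°
  direction (-0.5000, 0.8660); cell (2,3); t to first gridline: x 0.9000, y 0.4503 (then +2.0000 / +1.1547)
    (2,4) via y @ 0.4503
    (1,4) via x @ 0.9000  # hit
  → r_6 = 0.9000
beam 7: φ=135°, α=165°
  direction (-0.9659, 0.2588); cell (2,3); t to first gridline: x 0.4659, y 1.5068 (then +1.0353 / +3.8637)
    (1,3) via x @ 0.4659
    (0,3) via x @ 1.5012  # hit
  → r_7 = 1.5012

ranges = [2.7021, 1.8591, 4.7105, 2.7800, 2.1250, 0.9000, 1.5012]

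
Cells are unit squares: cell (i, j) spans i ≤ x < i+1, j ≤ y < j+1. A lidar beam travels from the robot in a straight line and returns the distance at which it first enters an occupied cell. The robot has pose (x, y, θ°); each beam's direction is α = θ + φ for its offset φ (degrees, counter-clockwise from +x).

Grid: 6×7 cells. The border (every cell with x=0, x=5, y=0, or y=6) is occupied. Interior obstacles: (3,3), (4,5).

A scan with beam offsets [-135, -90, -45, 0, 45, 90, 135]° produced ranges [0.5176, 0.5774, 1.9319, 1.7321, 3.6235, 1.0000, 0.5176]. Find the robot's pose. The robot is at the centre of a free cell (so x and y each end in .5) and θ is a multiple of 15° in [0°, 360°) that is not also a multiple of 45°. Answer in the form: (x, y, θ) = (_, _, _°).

(x, y, θ) = (4.5, 1.5, 120°)

The pose lattice has 18·16 = 288 candidates. Test each by forward raycasting.
  (4.5, 2.5, 15°): beam 1 = 1.7321 ≠ 0.5176 ✗
  (4.5, 3.5, 300°): beam 3 = 2.5882 ≠ 1.9319 ✗
  (2.5, 3.5, 330°): beam 1 = 1.5529 ≠ 0.5176 ✗
  (4.5, 1.5, 105°): beam 1 = 0.5774 ≠ 0.5176 ✗
  …
  (4.5, 1.5, 120°): r_1=0.5176, r_2=0.5774, r_3=1.9319, r_4=1.7321, r_5=3.6235, r_6=1.0000, r_7=0.5176 — all match ✓
Unique over the lattice → pose = (4.5, 1.5, 120°).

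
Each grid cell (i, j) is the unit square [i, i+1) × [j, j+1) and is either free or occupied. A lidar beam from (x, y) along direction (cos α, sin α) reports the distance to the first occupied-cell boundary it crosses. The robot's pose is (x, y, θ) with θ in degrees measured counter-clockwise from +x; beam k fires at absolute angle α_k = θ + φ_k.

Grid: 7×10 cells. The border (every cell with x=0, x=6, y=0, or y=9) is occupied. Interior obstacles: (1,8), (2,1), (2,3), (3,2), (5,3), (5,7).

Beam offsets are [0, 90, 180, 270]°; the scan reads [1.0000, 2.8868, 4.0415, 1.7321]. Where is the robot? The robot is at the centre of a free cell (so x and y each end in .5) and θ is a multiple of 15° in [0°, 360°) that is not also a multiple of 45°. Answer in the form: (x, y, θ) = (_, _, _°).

(x, y, θ) = (4.5, 4.5, 330°)

The pose lattice has 34·16 = 544 candidates. Test each by forward raycasting.
  (4.5, 7.5, 240°): beam 1 = 4.0415 ≠ 1.0000 ✗
  (4.5, 3.5, 60°): beam 1 = 3.0000 ≠ 1.0000 ✗
  (2.5, 8.5, 345°): beam 1 = 2.5882 ≠ 1.0000 ✗
  (3.5, 7.5, 60°): beam 1 = 1.7321 ≠ 1.0000 ✗
  …
  (4.5, 4.5, 330°): r_1=1.0000, r_2=2.8868, r_3=4.0415, r_4=1.7321 — all match ✓
No second candidate reproduces the full scan.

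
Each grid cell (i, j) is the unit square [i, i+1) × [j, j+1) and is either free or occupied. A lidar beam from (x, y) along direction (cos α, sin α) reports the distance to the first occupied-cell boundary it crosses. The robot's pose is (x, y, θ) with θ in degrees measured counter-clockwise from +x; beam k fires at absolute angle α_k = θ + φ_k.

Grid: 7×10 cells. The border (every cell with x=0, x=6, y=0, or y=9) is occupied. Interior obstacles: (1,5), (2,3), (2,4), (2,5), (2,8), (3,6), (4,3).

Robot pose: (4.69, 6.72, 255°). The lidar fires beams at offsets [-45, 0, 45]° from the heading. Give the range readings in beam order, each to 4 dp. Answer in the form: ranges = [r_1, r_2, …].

beam 1: φ=-45°, α=210°
  d=(-0.8660,-0.5000)  start (4,6)  tX=0.7967 tY=1.4400  stride 1/|dx|=1.1547 1/|dy|=2.0000
    cross x-line → (3,6), t=0.7967 (wall)
  → r_1 = 0.7967
beam 2: φ=0°, α=255°
  d=(-0.2588,-0.9659)  start (4,6)  tX=2.6660 tY=0.7454  stride 1/|dx|=3.8637 1/|dy|=1.0353
    cross y-line → (4,5), t=0.7454
    cross y-line → (4,4), t=1.7807
    cross x-line → (3,4), t=2.6660
    cross y-line → (3,3), t=2.8160
    cross y-line → (3,2), t=3.8512
    cross y-line → (3,1), t=4.8865
    cross y-line → (3,0), t=5.9218 (wall)
  → r_2 = 5.9218
beam 3: φ=45°, α=300°
  d=(0.5000,-0.8660)  start (4,6)  tX=0.6200 tY=0.8314  stride 1/|dx|=2.0000 1/|dy|=1.1547
    cross x-line → (5,6), t=0.6200
    cross y-line → (5,5), t=0.8314
    cross y-line → (5,4), t=1.9861
    cross x-line → (6,4), t=2.6200 (wall)
  → r_3 = 2.6200

ranges = [0.7967, 5.9218, 2.6200]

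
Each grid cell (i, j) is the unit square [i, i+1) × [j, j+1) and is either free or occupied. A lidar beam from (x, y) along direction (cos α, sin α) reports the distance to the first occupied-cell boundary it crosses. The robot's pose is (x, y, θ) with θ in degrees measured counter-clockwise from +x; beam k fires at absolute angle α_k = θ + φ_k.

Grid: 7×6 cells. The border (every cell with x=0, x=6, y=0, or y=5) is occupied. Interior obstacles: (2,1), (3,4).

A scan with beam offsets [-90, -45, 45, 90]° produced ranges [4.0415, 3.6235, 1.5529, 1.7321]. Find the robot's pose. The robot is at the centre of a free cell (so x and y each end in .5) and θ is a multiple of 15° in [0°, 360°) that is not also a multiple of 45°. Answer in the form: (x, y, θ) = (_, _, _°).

(x, y, θ) = (2.5, 3.5, 60°)

Enumerate (i+0.5, j+0.5, θ) over the 18 free cells and 16 admissible headings. For each, cast all 4 beams and compare to the given ranges.
  (5.5, 3.5, 195°): beam 1 = 1.5529 ≠ 4.0415 ✗
  (5.5, 1.5, 255°): beam 1 = 4.6587 ≠ 4.0415 ✗
  (4.5, 1.5, 255°): beam 1 = 1.5529 ≠ 4.0415 ✗
  (3.5, 2.5, 15°): beam 1 = 1.5529 ≠ 4.0415 ✗
  …
  (2.5, 3.5, 60°): r_1=4.0415, r_2=3.6235, r_3=1.5529, r_4=1.7321 — all match ✓
No second candidate reproduces the full scan.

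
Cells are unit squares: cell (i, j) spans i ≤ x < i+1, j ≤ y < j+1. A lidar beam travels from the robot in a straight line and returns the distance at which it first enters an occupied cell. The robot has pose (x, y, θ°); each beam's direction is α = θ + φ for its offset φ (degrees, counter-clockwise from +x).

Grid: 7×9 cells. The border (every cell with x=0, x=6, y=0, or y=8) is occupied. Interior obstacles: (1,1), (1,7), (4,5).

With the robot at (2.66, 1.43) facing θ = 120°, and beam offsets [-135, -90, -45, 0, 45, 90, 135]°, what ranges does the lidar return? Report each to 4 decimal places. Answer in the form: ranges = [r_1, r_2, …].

beam 1: φ=-135°, α=345°
  d=(0.9659,-0.2588)  start (2,1)  tX=0.3520 tY=1.6614  stride 1/|dx|=1.0353 1/|dy|=3.8637
    cross x-line → (3,1), t=0.3520
    cross x-line → (4,1), t=1.3873
    cross y-line → (4,0), t=1.6614 (wall)
  → r_1 = 1.6614
beam 2: φ=-90°, α=30°
  d=(0.8660,0.5000)  start (2,1)  tX=0.3926 tY=1.1400  stride 1/|dx|=1.1547 1/|dy|=2.0000
    cross x-line → (3,1), t=0.3926
    cross y-line → (3,2), t=1.1400
    cross x-line → (4,2), t=1.5473
    cross x-line → (5,2), t=2.7020
    cross y-line → (5,3), t=3.1400
    cross x-line → (6,3), t=3.8567 (wall)
  → r_2 = 3.8567
beam 3: φ=-45°, α=75°
  d=(0.2588,0.9659)  start (2,1)  tX=1.3137 tY=0.5901  stride 1/|dx|=3.8637 1/|dy|=1.0353
    cross y-line → (2,2), t=0.5901
    cross x-line → (3,2), t=1.3137
    cross y-line → (3,3), t=1.6254
    cross y-line → (3,4), t=2.6607
    cross y-line → (3,5), t=3.6959
    cross y-line → (3,6), t=4.7312
    cross x-line → (4,6), t=5.1774
    cross y-line → (4,7), t=5.7665
    cross y-line → (4,8), t=6.8018 (wall)
  → r_3 = 6.8018
beam 4: φ=0°, α=120°
  d=(-0.5000,0.8660)  start (2,1)  tX=1.3200 tY=0.6582  stride 1/|dx|=2.0000 1/|dy|=1.1547
    cross y-line → (2,2), t=0.6582
    cross x-line → (1,2), t=1.3200
    cross y-line → (1,3), t=1.8129
    cross y-line → (1,4), t=2.9676
    cross x-line → (0,4), t=3.3200 (wall)
  → r_4 = 3.3200
beam 5: φ=45°, α=165°
  d=(-0.9659,0.2588)  start (2,1)  tX=0.6833 tY=2.2023  stride 1/|dx|=1.0353 1/|dy|=3.8637
    cross x-line → (1,1), t=0.6833 (wall)
  → r_5 = 0.6833
beam 6: φ=90°, α=210°
  d=(-0.8660,-0.5000)  start (2,1)  tX=0.7621 tY=0.8600  stride 1/|dx|=1.1547 1/|dy|=2.0000
    cross x-line → (1,1), t=0.7621 (wall)
  → r_6 = 0.7621
beam 7: φ=135°, α=255°
  d=(-0.2588,-0.9659)  start (2,1)  tX=2.5500 tY=0.4452  stride 1/|dx|=3.8637 1/|dy|=1.0353
    cross y-line → (2,0), t=0.4452 (wall)
  → r_7 = 0.4452

ranges = [1.6614, 3.8567, 6.8018, 3.3200, 0.6833, 0.7621, 0.4452]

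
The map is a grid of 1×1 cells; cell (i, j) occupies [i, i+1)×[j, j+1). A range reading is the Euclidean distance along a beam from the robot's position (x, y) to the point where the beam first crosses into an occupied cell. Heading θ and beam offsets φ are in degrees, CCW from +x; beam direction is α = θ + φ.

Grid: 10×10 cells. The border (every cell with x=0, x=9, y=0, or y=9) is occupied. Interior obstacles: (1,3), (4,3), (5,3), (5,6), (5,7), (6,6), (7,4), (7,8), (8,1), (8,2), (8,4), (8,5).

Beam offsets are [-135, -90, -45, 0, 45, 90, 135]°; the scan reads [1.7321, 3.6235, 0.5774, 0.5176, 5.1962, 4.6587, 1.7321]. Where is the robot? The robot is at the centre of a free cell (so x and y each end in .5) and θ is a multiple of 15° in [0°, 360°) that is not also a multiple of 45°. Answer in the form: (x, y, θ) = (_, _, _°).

(x, y, θ) = (5.5, 5.5, 105°)

Enumerate (i+0.5, j+0.5, θ) over the 52 free cells and 16 admissible headings. For each, cast all 7 beams and compare to the given ranges.
  (3.5, 3.5, 330°): beam 1 = 1.5529 ≠ 1.7321 ✗
  (7.5, 7.5, 30°): beam 1 = 6.7293 ≠ 1.7321 ✗
  (1.5, 5.5, 285°): beam 1 = 0.5774 ≠ 1.7321 ✗
  …
  (5.5, 5.5, 105°): r_1=1.7321, r_2=3.6235, r_3=0.5774, r_4=0.5176, r_5=5.1962, r_6=4.6587, r_7=1.7321 — all match ✓
No second candidate reproduces the full scan.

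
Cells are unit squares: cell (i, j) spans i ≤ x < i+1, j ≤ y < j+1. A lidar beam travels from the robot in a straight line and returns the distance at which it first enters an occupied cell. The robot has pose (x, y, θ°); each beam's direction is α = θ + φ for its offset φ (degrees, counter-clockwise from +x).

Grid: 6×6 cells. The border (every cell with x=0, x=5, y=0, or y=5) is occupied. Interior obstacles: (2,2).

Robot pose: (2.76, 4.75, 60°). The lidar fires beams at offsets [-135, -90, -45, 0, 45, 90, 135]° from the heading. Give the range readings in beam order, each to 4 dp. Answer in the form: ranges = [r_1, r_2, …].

ranges = [3.8823, 2.5865, 0.9659, 0.2887, 0.2588, 0.5000, 1.8221]

beam 1: φ=-135°, α=285°
  direction (0.2588, -0.9659); cell (2,4); t to first gridline: x 0.9273, y 0.7765 (then +3.8637 / +1.0353)
    (2,3) via y @ 0.7765
    (3,3) via x @ 0.9273
    (3,2) via y @ 1.8117
    (3,1) via y @ 2.8470
    (3,0) via y @ 3.8823  # hit
  → r_1 = 3.8823
beam 2: φ=-90°, α=330°
  direction (0.8660, -0.5000); cell (2,4); t to first gridline: x 0.2771, y 1.5000 (then +1.1547 / +2.0000)
    (3,4) via x @ 0.2771
    (4,4) via x @ 1.4318
    (4,3) via y @ 1.5000
    (5,3) via x @ 2.5865  # hit
  → r_2 = 2.5865
beam 3: φ=-45°, α=15°
  direction (0.9659, 0.2588); cell (2,4); t to first gridline: x 0.2485, y 0.9659 (then +1.0353 / +3.8637)
    (3,4) via x @ 0.2485
    (3,5) via y @ 0.9659  # hit
  → r_3 = 0.9659
beam 4: φ=0°, α=60°
  direction (0.5000, 0.8660); cell (2,4); t to first gridline: x 0.4800, y 0.2887 (then +2.0000 / +1.1547)
    (2,5) via y @ 0.2887  # hit
  → r_4 = 0.2887
beam 5: φ=45°, α=105°
  direction (-0.2588, 0.9659); cell (2,4); t to first gridline: x 2.9364, y 0.2588 (then +3.8637 / +1.0353)
    (2,5) via y @ 0.2588  # hit
  → r_5 = 0.2588
beam 6: φ=90°, α=150°
  direction (-0.8660, 0.5000); cell (2,4); t to first gridline: x 0.8776, y 0.5000 (then +1.1547 / +2.0000)
    (2,5) via y @ 0.5000  # hit
  → r_6 = 0.5000
beam 7: φ=135°, α=195°
  direction (-0.9659, -0.2588); cell (2,4); t to first gridline: x 0.7868, y 2.8978 (then +1.0353 / +3.8637)
    (1,4) via x @ 0.7868
    (0,4) via x @ 1.8221  # hit
  → r_7 = 1.8221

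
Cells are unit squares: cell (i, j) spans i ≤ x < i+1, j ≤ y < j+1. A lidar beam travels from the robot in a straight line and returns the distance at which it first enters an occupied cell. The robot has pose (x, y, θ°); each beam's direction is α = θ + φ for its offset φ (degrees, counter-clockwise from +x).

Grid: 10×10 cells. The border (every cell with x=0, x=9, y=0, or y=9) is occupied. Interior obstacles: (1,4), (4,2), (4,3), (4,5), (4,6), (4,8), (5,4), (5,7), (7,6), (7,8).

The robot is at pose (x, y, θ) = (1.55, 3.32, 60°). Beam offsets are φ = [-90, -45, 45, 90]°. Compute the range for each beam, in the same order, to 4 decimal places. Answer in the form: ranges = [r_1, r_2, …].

beam 1: φ=-90°, α=330°
  dir = (cos 330°, sin 330°) = (0.8660, -0.5000); from cell (1,3)
  next x-line at t=0.5196, next y-line at t=0.6400; Δt_x=1.1547, Δt_y=2.0000
    x: enter (2,3) at t=0.5196
    y: enter (2,2) at t=0.6400
    x: enter (3,2) at t=1.6743
    y: enter (3,1) at t=2.6400
    x: enter (4,1) at t=2.8290
    x: enter (5,1) at t=3.9837
    y: enter (5,0) at t=4.6400 ← occupied
  → r_1 = 4.6400
beam 2: φ=-45°, α=15°
  dir = (cos 15°, sin 15°) = (0.9659, 0.2588); from cell (1,3)
  next x-line at t=0.4659, next y-line at t=2.6273; Δt_x=1.0353, Δt_y=3.8637
    x: enter (2,3) at t=0.4659
    x: enter (3,3) at t=1.5012
    x: enter (4,3) at t=2.5364 ← occupied
  → r_2 = 2.5364
beam 3: φ=45°, α=105°
  dir = (cos 105°, sin 105°) = (-0.2588, 0.9659); from cell (1,3)
  next x-line at t=2.1250, next y-line at t=0.7040; Δt_x=3.8637, Δt_y=1.0353
    y: enter (1,4) at t=0.7040 ← occupied
  → r_3 = 0.7040
beam 4: φ=90°, α=150°
  dir = (cos 150°, sin 150°) = (-0.8660, 0.5000); from cell (1,3)
  next x-line at t=0.6351, next y-line at t=1.3600; Δt_x=1.1547, Δt_y=2.0000
    x: enter (0,3) at t=0.6351 ← occupied
  → r_4 = 0.6351

ranges = [4.6400, 2.5364, 0.7040, 0.6351]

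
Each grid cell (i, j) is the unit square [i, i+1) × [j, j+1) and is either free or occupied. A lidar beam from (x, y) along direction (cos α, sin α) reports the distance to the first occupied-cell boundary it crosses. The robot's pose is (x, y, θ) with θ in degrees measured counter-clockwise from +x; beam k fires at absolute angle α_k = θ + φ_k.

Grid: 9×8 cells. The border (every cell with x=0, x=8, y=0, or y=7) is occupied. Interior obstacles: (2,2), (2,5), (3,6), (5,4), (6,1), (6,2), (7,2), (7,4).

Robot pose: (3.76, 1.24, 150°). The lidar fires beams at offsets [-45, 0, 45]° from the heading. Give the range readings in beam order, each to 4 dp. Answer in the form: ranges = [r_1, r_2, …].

ranges = [3.8926, 1.5200, 0.9273]

beam 1: φ=-45°, α=105°
  dir = (cos 105°, sin 105°) = (-0.2588, 0.9659); from cell (3,1)
  next x-line at t=2.9364, next y-line at t=0.7868; Δt_x=3.8637, Δt_y=1.0353
    y: enter (3,2) at t=0.7868
    y: enter (3,3) at t=1.8221
    y: enter (3,4) at t=2.8574
    x: enter (2,4) at t=2.9364
    y: enter (2,5) at t=3.8926 ← occupied
  → r_1 = 3.8926
beam 2: φ=0°, α=150°
  dir = (cos 150°, sin 150°) = (-0.8660, 0.5000); from cell (3,1)
  next x-line at t=0.8776, next y-line at t=1.5200; Δt_x=1.1547, Δt_y=2.0000
    x: enter (2,1) at t=0.8776
    y: enter (2,2) at t=1.5200 ← occupied
  → r_2 = 1.5200
beam 3: φ=45°, α=195°
  dir = (cos 195°, sin 195°) = (-0.9659, -0.2588); from cell (3,1)
  next x-line at t=0.7868, next y-line at t=0.9273; Δt_x=1.0353, Δt_y=3.8637
    x: enter (2,1) at t=0.7868
    y: enter (2,0) at t=0.9273 ← occupied
  → r_3 = 0.9273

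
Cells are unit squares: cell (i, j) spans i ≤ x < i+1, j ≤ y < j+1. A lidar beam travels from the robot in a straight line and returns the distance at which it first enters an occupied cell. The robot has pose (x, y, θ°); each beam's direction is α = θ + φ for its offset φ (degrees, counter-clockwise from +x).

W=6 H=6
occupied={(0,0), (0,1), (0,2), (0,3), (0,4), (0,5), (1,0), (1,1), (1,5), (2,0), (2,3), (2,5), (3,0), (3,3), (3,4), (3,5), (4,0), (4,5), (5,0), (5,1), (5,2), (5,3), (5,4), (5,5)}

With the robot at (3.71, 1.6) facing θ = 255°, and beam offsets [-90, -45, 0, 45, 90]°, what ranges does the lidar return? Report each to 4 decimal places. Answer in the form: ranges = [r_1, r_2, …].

ranges = [2.8056, 1.2000, 0.6212, 0.6928, 1.3355]

beam 1: φ=-90°, α=165°
  d=(-0.9659,0.2588)  start (3,1)  tX=0.7350 tY=1.5455  stride 1/|dx|=1.0353 1/|dy|=3.8637
    cross x-line → (2,1), t=0.7350
    cross y-line → (2,2), t=1.5455
    cross x-line → (1,2), t=1.7703
    cross x-line → (0,2), t=2.8056 (wall)
  → r_1 = 2.8056
beam 2: φ=-45°, α=210°
  d=(-0.8660,-0.5000)  start (3,1)  tX=0.8198 tY=1.2000  stride 1/|dx|=1.1547 1/|dy|=2.0000
    cross x-line → (2,1), t=0.8198
    cross y-line → (2,0), t=1.2000 (wall)
  → r_2 = 1.2000
beam 3: φ=0°, α=255°
  d=(-0.2588,-0.9659)  start (3,1)  tX=2.7432 tY=0.6212  stride 1/|dx|=3.8637 1/|dy|=1.0353
    cross y-line → (3,0), t=0.6212 (wall)
  → r_3 = 0.6212
beam 4: φ=45°, α=300°
  d=(0.5000,-0.8660)  start (3,1)  tX=0.5800 tY=0.6928  stride 1/|dx|=2.0000 1/|dy|=1.1547
    cross x-line → (4,1), t=0.5800
    cross y-line → (4,0), t=0.6928 (wall)
  → r_4 = 0.6928
beam 5: φ=90°, α=345°
  d=(0.9659,-0.2588)  start (3,1)  tX=0.3002 tY=2.3182  stride 1/|dx|=1.0353 1/|dy|=3.8637
    cross x-line → (4,1), t=0.3002
    cross x-line → (5,1), t=1.3355 (wall)
  → r_5 = 1.3355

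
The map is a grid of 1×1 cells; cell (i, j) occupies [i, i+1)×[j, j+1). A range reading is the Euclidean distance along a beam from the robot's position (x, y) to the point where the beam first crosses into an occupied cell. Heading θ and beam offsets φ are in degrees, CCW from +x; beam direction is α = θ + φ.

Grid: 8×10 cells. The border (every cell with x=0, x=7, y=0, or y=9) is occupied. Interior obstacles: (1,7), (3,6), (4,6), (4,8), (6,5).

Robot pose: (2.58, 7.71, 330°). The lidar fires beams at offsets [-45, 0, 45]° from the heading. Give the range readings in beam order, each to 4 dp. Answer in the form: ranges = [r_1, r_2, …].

ranges = [1.6228, 1.4200, 1.4701]

beam 1: φ=-45°, α=285°
  direction (0.2588, -0.9659); cell (2,7); t to first gridline: x 1.6228, y 0.7350 (then +3.8637 / +1.0353)
    (2,6) via y @ 0.7350
    (3,6) via x @ 1.6228  # hit
  → r_1 = 1.6228
beam 2: φ=0°, α=330°
  direction (0.8660, -0.5000); cell (2,7); t to first gridline: x 0.4850, y 1.4200 (then +1.1547 / +2.0000)
    (3,7) via x @ 0.4850
    (3,6) via y @ 1.4200  # hit
  → r_2 = 1.4200
beam 3: φ=45°, α=15°
  direction (0.9659, 0.2588); cell (2,7); t to first gridline: x 0.4348, y 1.1205 (then +1.0353 / +3.8637)
    (3,7) via x @ 0.4348
    (3,8) via y @ 1.1205
    (4,8) via x @ 1.4701  # hit
  → r_3 = 1.4701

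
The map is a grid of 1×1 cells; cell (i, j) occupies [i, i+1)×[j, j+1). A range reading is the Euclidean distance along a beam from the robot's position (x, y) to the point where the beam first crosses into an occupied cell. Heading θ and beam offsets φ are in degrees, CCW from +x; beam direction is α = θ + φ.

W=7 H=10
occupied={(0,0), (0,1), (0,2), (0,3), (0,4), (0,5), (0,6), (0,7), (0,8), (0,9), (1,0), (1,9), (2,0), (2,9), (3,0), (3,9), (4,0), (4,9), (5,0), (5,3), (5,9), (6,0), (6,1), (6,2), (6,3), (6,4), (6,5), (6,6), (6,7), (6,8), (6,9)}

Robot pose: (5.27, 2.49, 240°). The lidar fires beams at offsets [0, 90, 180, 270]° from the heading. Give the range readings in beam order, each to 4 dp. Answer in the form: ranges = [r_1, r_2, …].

ranges = [1.7205, 0.8429, 0.5889, 4.9306]

beam 1: φ=0°, α=240°
  d=(-0.5000,-0.8660)  start (5,2)  tX=0.5400 tY=0.5658  stride 1/|dx|=2.0000 1/|dy|=1.1547
    cross x-line → (4,2), t=0.5400
    cross y-line → (4,1), t=0.5658
    cross y-line → (4,0), t=1.7205 (wall)
  → r_1 = 1.7205
beam 2: φ=90°, α=330°
  d=(0.8660,-0.5000)  start (5,2)  tX=0.8429 tY=0.9800  stride 1/|dx|=1.1547 1/|dy|=2.0000
    cross x-line → (6,2), t=0.8429 (wall)
  → r_2 = 0.8429
beam 3: φ=180°, α=60°
  d=(0.5000,0.8660)  start (5,2)  tX=1.4600 tY=0.5889  stride 1/|dx|=2.0000 1/|dy|=1.1547
    cross y-line → (5,3), t=0.5889 (wall)
  → r_3 = 0.5889
beam 4: φ=270°, α=150°
  d=(-0.8660,0.5000)  start (5,2)  tX=0.3118 tY=1.0200  stride 1/|dx|=1.1547 1/|dy|=2.0000
    cross x-line → (4,2), t=0.3118
    cross y-line → (4,3), t=1.0200
    cross x-line → (3,3), t=1.4665
    cross x-line → (2,3), t=2.6212
    cross y-line → (2,4), t=3.0200
    cross x-line → (1,4), t=3.7759
    cross x-line → (0,4), t=4.9306 (wall)
  → r_4 = 4.9306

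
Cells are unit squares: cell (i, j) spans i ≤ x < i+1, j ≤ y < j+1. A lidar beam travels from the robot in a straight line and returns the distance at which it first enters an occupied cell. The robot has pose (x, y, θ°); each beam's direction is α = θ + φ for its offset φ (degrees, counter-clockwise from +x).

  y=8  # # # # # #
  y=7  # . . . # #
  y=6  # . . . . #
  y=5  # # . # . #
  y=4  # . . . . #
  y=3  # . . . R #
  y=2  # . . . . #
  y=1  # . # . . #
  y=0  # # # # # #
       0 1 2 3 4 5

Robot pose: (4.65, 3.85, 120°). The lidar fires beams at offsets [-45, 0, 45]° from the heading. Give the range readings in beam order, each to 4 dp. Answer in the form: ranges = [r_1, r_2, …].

beam 1: φ=-45°, α=75°
  direction (0.2588, 0.9659); cell (4,3); t to first gridline: x 1.3523, y 0.1553 (then +3.8637 / +1.0353)
    (4,4) via y @ 0.1553
    (4,5) via y @ 1.1906
    (5,5) via x @ 1.3523  # hit
  → r_1 = 1.3523
beam 2: φ=0°, α=120°
  direction (-0.5000, 0.8660); cell (4,3); t to first gridline: x 1.3000, y 0.1732 (then +2.0000 / +1.1547)
    (4,4) via y @ 0.1732
    (3,4) via x @ 1.3000
    (3,5) via y @ 1.3279  # hit
  → r_2 = 1.3279
beam 3: φ=45°, α=165°
  direction (-0.9659, 0.2588); cell (4,3); t to first gridline: x 0.6729, y 0.5796 (then +1.0353 / +3.8637)
    (4,4) via y @ 0.5796
    (3,4) via x @ 0.6729
    (2,4) via x @ 1.7082
    (1,4) via x @ 2.7435
    (0,4) via x @ 3.7788  # hit
  → r_3 = 3.7788

ranges = [1.3523, 1.3279, 3.7788]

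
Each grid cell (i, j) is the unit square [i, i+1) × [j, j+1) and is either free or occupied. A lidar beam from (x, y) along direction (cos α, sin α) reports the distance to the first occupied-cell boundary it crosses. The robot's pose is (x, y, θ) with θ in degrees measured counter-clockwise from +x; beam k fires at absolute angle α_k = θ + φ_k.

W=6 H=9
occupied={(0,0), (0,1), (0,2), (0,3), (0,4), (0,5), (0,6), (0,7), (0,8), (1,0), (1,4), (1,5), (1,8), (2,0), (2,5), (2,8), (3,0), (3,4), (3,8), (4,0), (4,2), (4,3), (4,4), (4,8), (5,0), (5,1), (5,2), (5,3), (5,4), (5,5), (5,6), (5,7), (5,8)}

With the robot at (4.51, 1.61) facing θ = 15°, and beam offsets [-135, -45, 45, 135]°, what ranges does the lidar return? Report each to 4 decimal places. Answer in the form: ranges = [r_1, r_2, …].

ranges = [0.7044, 0.5658, 0.4503, 4.0530]

beam 1: φ=-135°, α=240°
  dir = (cos 240°, sin 240°) = (-0.5000, -0.8660); from cell (4,1)
  next x-line at t=1.0200, next y-line at t=0.7044; Δt_x=2.0000, Δt_y=1.1547
    y: enter (4,0) at t=0.7044 ← occupied
  → r_1 = 0.7044
beam 2: φ=-45°, α=330°
  dir = (cos 330°, sin 330°) = (0.8660, -0.5000); from cell (4,1)
  next x-line at t=0.5658, next y-line at t=1.2200; Δt_x=1.1547, Δt_y=2.0000
    x: enter (5,1) at t=0.5658 ← occupied
  → r_2 = 0.5658
beam 3: φ=45°, α=60°
  dir = (cos 60°, sin 60°) = (0.5000, 0.8660); from cell (4,1)
  next x-line at t=0.9800, next y-line at t=0.4503; Δt_x=2.0000, Δt_y=1.1547
    y: enter (4,2) at t=0.4503 ← occupied
  → r_3 = 0.4503
beam 4: φ=135°, α=150°
  dir = (cos 150°, sin 150°) = (-0.8660, 0.5000); from cell (4,1)
  next x-line at t=0.5889, next y-line at t=0.7800; Δt_x=1.1547, Δt_y=2.0000
    x: enter (3,1) at t=0.5889
    y: enter (3,2) at t=0.7800
    x: enter (2,2) at t=1.7436
    y: enter (2,3) at t=2.7800
    x: enter (1,3) at t=2.8983
    x: enter (0,3) at t=4.0530 ← occupied
  → r_4 = 4.0530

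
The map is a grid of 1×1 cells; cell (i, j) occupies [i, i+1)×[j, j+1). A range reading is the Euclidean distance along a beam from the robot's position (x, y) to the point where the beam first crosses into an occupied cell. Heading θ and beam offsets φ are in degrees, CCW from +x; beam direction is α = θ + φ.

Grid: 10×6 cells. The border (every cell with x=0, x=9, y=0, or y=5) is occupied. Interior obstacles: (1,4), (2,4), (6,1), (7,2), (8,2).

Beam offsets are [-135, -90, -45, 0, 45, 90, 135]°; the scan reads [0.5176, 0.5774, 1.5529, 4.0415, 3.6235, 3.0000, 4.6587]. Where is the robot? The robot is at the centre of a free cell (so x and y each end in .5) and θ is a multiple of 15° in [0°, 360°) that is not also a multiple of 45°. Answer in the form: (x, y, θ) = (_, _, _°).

(x, y, θ) = (4.5, 4.5, 210°)

Candidates: 27 free-cell centres × 16 headings = 432 poses. Raycast each; keep the one whose scan matches to 4 dp.
  (2.5, 3.5, 300°): beam 1 = 1.5529 ≠ 0.5176 ✗
  (6.5, 4.5, 60°): beam 1 = 1.9319 ≠ 0.5176 ✗
  (3.5, 2.5, 210°): beam 1 = 2.5882 ≠ 0.5176 ✗
  …
  (4.5, 4.5, 210°): r_1=0.5176, r_2=0.5774, r_3=1.5529, r_4=4.0415, r_5=3.6235, r_6=3.0000, r_7=4.6587 — all match ✓
Only this pose fits every beam.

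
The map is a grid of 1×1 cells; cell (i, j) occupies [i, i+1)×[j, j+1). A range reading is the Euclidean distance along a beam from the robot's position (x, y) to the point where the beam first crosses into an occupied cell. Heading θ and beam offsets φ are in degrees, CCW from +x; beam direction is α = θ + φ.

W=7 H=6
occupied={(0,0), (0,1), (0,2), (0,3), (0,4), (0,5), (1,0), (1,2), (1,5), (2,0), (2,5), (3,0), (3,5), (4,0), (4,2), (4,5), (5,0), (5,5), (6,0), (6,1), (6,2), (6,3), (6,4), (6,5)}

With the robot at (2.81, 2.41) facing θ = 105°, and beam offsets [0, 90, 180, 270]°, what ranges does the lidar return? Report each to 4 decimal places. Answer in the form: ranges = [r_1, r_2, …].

beam 1: φ=0°, α=105°
  cosα=-0.2588 sinα=0.9659 | (2,2) | tMaxX 3.1296 tMaxY 0.6108 | tΔX 3.8637 tΔY 1.0353
    t=0.6108 [y] (2,3)
    t=1.6461 [y] (2,4)
    t=2.6814 [y] (2,5) — stop
  → r_1 = 2.6814
beam 2: φ=90°, α=195°
  cosα=-0.9659 sinα=-0.2588 | (2,2) | tMaxX 0.8386 tMaxY 1.5841 | tΔX 1.0353 tΔY 3.8637
    t=0.8386 [x] (1,2) — stop
  → r_2 = 0.8386
beam 3: φ=180°, α=285°
  cosα=0.2588 sinα=-0.9659 | (2,2) | tMaxX 0.7341 tMaxY 0.4245 | tΔX 3.8637 tΔY 1.0353
    t=0.4245 [y] (2,1)
    t=0.7341 [x] (3,1)
    t=1.4597 [y] (3,0) — stop
  → r_3 = 1.4597
beam 4: φ=270°, α=15°
  cosα=0.9659 sinα=0.2588 | (2,2) | tMaxX 0.1967 tMaxY 2.2796 | tΔX 1.0353 tΔY 3.8637
    t=0.1967 [x] (3,2)
    t=1.2320 [x] (4,2) — stop
  → r_4 = 1.2320

ranges = [2.6814, 0.8386, 1.4597, 1.2320]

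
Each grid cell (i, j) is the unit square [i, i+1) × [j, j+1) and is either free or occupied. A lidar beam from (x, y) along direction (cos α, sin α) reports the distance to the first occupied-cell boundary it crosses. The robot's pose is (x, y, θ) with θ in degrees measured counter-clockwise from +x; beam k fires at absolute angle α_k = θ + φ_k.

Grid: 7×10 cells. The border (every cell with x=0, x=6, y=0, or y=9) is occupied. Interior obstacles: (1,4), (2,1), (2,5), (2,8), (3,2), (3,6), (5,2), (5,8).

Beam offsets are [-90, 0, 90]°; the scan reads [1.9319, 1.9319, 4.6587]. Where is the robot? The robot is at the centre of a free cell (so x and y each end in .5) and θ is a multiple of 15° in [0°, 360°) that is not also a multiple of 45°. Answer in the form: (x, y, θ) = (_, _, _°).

(x, y, θ) = (5.5, 5.5, 165°)

The pose lattice has 32·16 = 512 candidates. Test each by forward raycasting.
  (5.5, 5.5, 210°): beam 1 = 4.0415 ≠ 1.9319 ✗
  (3.5, 5.5, 120°): beam 1 = 2.8868 ≠ 1.9319 ✗
  (3.5, 1.5, 120°): beam 1 = 1.7321 ≠ 1.9319 ✗
  …
  (5.5, 5.5, 165°): r_1=1.9319, r_2=1.9319, r_3=4.6587 — all match ✓
Unique over the lattice → pose = (5.5, 5.5, 165°).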